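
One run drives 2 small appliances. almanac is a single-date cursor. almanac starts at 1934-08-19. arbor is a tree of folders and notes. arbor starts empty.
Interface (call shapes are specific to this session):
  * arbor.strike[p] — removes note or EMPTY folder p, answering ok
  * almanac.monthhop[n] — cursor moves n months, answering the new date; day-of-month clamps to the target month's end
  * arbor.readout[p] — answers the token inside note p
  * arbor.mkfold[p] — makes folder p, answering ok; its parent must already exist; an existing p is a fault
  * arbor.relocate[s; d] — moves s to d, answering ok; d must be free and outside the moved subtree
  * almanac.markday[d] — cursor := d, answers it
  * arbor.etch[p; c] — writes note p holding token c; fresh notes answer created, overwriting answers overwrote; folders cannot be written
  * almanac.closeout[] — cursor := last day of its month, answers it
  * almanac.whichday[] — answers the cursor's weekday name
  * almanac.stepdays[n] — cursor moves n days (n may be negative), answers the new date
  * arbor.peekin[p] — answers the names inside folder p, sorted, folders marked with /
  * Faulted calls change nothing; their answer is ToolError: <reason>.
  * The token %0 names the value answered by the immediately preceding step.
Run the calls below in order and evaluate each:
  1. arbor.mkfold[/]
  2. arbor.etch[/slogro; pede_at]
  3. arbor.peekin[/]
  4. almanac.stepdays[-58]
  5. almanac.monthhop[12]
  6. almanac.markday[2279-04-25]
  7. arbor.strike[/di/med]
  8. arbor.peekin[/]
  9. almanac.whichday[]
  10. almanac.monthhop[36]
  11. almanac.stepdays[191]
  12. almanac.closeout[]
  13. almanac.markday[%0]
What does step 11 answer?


Answer: 2282-11-02

Derivation:
Now I run arbor.mkfold on p→/, giving ToolError: exists.
Next I call arbor.etch on p→/slogro, c→pede_at, and get created.
I run arbor.peekin on p→/, yielding [slogro].
I try almanac.stepdays on n→-58, and see 1934-06-22.
Now I run almanac.monthhop on n→12, which returns 1935-06-22.
I invoke almanac.markday on d→2279-04-25, and observe 2279-04-25.
Now I run arbor.strike on p→/di/med, which returns ToolError: not found.
I try arbor.peekin on p→/, and observe [slogro].
I call almanac.whichday(), — result: Friday.
I run almanac.monthhop on n→36, → 2282-04-25.
Using almanac.stepdays on n→191, → 2282-11-02.
I try almanac.closeout(), giving 2282-11-30.
I run almanac.markday on d→%0, which returns 2282-11-30.


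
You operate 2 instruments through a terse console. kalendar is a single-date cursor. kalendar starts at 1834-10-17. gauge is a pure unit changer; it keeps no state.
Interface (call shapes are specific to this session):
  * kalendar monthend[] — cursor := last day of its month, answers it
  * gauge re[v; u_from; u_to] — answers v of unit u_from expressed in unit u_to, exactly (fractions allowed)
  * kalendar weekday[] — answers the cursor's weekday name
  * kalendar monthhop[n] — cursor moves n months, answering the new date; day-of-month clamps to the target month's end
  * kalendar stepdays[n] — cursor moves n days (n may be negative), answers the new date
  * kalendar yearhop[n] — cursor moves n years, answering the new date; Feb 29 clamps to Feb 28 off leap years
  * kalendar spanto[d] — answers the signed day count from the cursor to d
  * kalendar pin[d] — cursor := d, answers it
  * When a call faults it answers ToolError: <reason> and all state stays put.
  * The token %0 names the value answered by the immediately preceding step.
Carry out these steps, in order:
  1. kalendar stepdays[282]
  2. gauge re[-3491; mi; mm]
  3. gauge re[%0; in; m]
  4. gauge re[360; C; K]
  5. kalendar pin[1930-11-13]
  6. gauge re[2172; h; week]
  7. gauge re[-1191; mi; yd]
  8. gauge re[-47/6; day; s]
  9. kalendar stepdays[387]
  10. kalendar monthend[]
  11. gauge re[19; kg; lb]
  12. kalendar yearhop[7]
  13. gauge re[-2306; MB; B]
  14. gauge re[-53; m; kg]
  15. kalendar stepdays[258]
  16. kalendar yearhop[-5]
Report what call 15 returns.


Answer: 1939-09-15

Derivation:
$ kalendar stepdays n=282
[out] 1835-07-26
$ gauge re v=-3491 u_from=mi u_to=mm
[out] -5618219904
$ gauge re v=%0 u_from=in u_to=m
[out] -89189240976/625
$ gauge re v=360 u_from=C u_to=K
[out] 12663/20
$ kalendar pin d=1930-11-13
[out] 1930-11-13
$ gauge re v=2172 u_from=h u_to=week
[out] 181/14
$ gauge re v=-1191 u_from=mi u_to=yd
[out] -2096160
$ gauge re v=-47/6 u_from=day u_to=s
[out] -676800
$ kalendar stepdays n=387
[out] 1931-12-05
$ kalendar monthend
[out] 1931-12-31
$ gauge re v=19 u_from=kg u_to=lb
[out] 1900000000/45359237
$ kalendar yearhop n=7
[out] 1938-12-31
$ gauge re v=-2306 u_from=MB u_to=B
[out] -2306000000
$ gauge re v=-53 u_from=m u_to=kg
[out] ToolError: incompatible units
$ kalendar stepdays n=258
[out] 1939-09-15
$ kalendar yearhop n=-5
[out] 1934-09-15


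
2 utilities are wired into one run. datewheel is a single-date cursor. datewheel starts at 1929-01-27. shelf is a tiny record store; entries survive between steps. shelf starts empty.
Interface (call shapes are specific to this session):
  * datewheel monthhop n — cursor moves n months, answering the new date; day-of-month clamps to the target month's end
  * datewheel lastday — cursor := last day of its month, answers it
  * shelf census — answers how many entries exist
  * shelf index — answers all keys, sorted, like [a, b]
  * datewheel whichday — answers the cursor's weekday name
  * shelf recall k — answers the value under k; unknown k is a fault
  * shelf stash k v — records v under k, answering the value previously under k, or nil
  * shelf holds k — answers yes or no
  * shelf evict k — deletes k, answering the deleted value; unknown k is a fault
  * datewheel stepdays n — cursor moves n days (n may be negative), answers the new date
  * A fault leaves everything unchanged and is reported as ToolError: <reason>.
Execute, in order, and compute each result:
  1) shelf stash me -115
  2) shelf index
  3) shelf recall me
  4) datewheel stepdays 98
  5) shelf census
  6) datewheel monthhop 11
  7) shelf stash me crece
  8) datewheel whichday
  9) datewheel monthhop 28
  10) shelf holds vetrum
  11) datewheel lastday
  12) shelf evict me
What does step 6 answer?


>> shelf stash(me, -115)
<< nil
>> shelf index()
<< [me]
>> shelf recall(me)
<< -115
>> datewheel stepdays(98)
<< 1929-05-05
>> shelf census()
<< 1
>> datewheel monthhop(11)
<< 1930-04-05
>> shelf stash(me, crece)
<< -115
>> datewheel whichday()
<< Saturday
>> datewheel monthhop(28)
<< 1932-08-05
>> shelf holds(vetrum)
<< no
>> datewheel lastday()
<< 1932-08-31
>> shelf evict(me)
<< crece

Answer: 1930-04-05


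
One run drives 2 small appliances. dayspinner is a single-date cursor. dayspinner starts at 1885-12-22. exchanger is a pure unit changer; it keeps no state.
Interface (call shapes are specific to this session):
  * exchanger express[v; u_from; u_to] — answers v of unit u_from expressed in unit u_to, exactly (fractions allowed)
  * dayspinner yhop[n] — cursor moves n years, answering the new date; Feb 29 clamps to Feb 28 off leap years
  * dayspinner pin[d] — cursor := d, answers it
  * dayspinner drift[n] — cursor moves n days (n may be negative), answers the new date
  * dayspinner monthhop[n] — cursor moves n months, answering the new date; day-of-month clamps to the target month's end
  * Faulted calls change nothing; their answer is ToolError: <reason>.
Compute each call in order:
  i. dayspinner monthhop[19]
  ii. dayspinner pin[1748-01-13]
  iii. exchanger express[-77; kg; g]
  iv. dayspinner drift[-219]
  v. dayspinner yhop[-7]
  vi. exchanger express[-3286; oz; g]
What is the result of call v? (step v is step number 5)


Answer: 1740-06-08

Derivation:
~$ dayspinner monthhop n→19
= 1887-07-22
~$ dayspinner pin d→1748-01-13
= 1748-01-13
~$ exchanger express v→-77 u_from→kg u_to→g
= -77000
~$ dayspinner drift n→-219
= 1747-06-08
~$ dayspinner yhop n→-7
= 1740-06-08
~$ exchanger express v→-3286 u_from→oz u_to→g
= -74525226391/800000


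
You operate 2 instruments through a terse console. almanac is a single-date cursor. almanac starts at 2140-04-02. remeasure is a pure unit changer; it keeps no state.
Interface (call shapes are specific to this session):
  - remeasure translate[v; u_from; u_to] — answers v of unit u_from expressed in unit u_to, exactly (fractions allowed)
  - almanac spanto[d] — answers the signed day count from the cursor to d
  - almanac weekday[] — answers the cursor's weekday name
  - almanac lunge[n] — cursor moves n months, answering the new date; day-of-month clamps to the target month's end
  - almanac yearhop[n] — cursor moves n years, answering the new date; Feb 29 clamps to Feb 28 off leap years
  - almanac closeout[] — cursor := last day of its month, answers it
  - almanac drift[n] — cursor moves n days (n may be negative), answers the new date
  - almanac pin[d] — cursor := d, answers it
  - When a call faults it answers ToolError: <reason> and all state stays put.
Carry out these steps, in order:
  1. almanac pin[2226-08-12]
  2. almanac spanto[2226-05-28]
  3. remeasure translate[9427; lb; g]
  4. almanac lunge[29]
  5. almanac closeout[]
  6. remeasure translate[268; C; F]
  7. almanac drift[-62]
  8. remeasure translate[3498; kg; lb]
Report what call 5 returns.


Do: almanac pin[d='2226-08-12']
See: 2226-08-12
Do: almanac spanto[d='2226-05-28']
See: -76
Do: remeasure translate[v='9427'; u_from='lb'; u_to='g']
See: 427601527199/100000
Do: almanac lunge[n='29']
See: 2229-01-12
Do: almanac closeout[]
See: 2229-01-31
Do: remeasure translate[v='268'; u_from='C'; u_to='F']
See: 2572/5
Do: almanac drift[n='-62']
See: 2228-11-30
Do: remeasure translate[v='3498'; u_from='kg'; u_to='lb']
See: 31800000000/4123567

Answer: 2229-01-31


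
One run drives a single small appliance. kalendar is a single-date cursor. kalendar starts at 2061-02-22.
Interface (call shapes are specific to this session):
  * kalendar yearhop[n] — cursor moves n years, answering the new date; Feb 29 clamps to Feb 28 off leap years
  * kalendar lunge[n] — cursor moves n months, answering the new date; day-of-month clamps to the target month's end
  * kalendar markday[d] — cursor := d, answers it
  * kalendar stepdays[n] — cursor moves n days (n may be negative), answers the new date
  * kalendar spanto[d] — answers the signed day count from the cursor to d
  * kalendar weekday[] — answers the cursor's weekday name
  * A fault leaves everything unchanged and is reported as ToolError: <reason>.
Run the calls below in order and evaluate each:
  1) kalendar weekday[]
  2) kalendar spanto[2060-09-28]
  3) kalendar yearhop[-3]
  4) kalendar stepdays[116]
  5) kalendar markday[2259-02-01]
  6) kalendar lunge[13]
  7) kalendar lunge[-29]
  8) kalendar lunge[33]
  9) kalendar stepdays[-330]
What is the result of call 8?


I invoke kalendar weekday, giving Tuesday.
I use kalendar spanto on d=2060-09-28, and see -147.
Calling kalendar yearhop on n=-3, yielding 2058-02-22.
Next I call kalendar stepdays on n=116, and get 2058-06-18.
I run kalendar markday on d=2259-02-01, → 2259-02-01.
Then kalendar lunge on n=13, and see 2260-03-01.
Then kalendar lunge on n=-29, and observe 2257-10-01.
Using kalendar lunge on n=33, yielding 2260-07-01.
Using kalendar stepdays on n=-330, → 2259-08-06.

Answer: 2260-07-01


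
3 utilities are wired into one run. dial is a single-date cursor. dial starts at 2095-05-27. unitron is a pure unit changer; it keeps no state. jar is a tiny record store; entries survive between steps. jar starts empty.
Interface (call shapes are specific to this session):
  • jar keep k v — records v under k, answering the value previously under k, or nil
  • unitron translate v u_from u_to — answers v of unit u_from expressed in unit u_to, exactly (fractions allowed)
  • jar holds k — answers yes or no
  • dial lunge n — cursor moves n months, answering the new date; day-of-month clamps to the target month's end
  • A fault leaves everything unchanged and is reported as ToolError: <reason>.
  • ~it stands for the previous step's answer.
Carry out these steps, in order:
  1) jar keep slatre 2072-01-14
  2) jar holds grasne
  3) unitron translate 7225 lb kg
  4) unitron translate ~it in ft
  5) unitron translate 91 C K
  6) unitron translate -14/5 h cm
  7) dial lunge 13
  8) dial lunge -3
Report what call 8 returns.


Answer: 2096-03-27

Derivation:
Do: jar keep[k→slatre; v→2072-01-14]
See: nil
Do: jar holds[k→grasne]
See: no
Do: unitron translate[v→7225; u_from→lb; u_to→kg]
See: 13108819493/4000000
Do: unitron translate[v→~it; u_from→in; u_to→ft]
See: 13108819493/48000000
Do: unitron translate[v→91; u_from→C; u_to→K]
See: 7283/20
Do: unitron translate[v→-14/5; u_from→h; u_to→cm]
See: ToolError: incompatible units
Do: dial lunge[n→13]
See: 2096-06-27
Do: dial lunge[n→-3]
See: 2096-03-27


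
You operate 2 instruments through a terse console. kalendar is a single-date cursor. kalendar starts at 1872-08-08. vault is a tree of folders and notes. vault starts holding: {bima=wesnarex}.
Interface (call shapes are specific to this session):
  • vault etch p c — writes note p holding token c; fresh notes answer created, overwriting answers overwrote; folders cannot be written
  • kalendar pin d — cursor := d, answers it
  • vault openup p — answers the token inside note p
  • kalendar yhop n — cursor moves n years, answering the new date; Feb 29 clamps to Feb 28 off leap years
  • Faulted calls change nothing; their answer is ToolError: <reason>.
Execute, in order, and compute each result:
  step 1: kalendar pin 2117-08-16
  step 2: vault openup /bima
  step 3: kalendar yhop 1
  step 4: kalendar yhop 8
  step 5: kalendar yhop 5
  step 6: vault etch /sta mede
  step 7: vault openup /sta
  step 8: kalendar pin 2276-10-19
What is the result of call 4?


Answer: 2126-08-16

Derivation:
I invoke kalendar pin on d→2117-08-16, and observe 2117-08-16.
Calling vault openup on p→/bima, → wesnarex.
I call kalendar yhop on n→1, — result: 2118-08-16.
I call kalendar yhop on n→8, which returns 2126-08-16.
I invoke kalendar yhop on n→5, yielding 2131-08-16.
Invoking vault etch on p→/sta, c→mede, → created.
I invoke vault openup on p→/sta: mede.
I try kalendar pin on d→2276-10-19, and see 2276-10-19.


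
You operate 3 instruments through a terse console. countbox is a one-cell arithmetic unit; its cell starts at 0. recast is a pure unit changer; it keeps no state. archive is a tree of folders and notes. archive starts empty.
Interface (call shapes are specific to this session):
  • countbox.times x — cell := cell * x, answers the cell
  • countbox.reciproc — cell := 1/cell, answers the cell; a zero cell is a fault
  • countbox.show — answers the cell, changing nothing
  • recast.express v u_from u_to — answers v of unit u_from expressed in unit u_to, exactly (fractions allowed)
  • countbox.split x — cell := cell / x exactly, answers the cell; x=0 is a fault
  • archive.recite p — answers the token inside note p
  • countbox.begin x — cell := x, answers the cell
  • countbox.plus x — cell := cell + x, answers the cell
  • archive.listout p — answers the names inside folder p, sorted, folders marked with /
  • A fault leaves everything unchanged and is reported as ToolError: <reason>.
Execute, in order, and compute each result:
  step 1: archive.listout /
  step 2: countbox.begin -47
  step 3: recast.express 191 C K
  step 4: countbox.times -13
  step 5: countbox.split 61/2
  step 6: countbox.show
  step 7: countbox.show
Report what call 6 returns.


$ listout p=/
:: []
$ begin x=-47
:: -47
$ express v=191 u_from=C u_to=K
:: 9283/20
$ times x=-13
:: 611
$ split x=61/2
:: 1222/61
$ show
:: 1222/61
$ show
:: 1222/61

Answer: 1222/61


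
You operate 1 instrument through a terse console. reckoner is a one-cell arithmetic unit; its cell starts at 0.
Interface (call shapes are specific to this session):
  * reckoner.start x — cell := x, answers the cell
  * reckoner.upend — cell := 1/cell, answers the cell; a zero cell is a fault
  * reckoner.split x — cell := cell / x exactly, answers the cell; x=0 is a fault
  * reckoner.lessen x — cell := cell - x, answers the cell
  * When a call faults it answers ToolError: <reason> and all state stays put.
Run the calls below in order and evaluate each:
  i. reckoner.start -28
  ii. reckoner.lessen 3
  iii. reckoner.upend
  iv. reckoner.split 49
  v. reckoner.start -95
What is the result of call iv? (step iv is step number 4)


Answer: -1/1519

Derivation:
·→ reckoner.start(x=-28)
·← -28
·→ reckoner.lessen(x=3)
·← -31
·→ reckoner.upend()
·← -1/31
·→ reckoner.split(x=49)
·← -1/1519
·→ reckoner.start(x=-95)
·← -95


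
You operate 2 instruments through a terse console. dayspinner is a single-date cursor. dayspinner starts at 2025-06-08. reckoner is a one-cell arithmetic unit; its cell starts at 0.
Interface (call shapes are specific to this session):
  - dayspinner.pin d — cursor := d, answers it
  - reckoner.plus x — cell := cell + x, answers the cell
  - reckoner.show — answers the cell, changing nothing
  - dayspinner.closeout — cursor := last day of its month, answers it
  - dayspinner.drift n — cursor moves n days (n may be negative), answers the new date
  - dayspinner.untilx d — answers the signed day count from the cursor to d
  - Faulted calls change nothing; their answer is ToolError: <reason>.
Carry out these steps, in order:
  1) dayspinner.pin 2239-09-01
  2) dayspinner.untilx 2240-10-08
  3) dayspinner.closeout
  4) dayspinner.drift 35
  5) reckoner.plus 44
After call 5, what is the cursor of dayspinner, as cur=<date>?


I try dayspinner.pin(2239-09-01), and observe 2239-09-01.
I run dayspinner.untilx(2240-10-08), and get 403.
Using dayspinner.closeout(), → 2239-09-30.
I run dayspinner.drift(35), giving 2239-11-04.
I run reckoner.plus(44), — result: 44.

Answer: cur=2239-11-04


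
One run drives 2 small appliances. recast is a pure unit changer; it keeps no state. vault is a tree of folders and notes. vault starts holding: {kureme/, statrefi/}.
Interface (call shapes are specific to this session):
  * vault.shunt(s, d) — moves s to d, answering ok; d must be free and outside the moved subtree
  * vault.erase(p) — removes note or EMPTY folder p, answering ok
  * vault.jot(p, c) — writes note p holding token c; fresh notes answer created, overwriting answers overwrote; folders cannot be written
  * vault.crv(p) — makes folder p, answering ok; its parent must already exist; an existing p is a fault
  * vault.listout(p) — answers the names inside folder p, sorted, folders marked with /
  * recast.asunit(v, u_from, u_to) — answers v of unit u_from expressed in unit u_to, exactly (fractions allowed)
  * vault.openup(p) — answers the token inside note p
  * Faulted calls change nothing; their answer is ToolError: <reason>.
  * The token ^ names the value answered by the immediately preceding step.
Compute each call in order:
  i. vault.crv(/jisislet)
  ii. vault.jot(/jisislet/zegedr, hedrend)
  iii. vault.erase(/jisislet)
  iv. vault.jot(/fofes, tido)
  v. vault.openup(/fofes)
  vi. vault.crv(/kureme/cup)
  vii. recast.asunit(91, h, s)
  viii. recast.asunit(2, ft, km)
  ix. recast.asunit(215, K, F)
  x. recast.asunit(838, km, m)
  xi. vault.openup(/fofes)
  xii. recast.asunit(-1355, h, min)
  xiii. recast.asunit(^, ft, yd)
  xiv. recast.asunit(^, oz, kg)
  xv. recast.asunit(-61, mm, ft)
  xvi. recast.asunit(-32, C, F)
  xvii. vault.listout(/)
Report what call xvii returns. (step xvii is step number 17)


Using vault.crv using p=/jisislet, and get ok.
Then vault.jot using p=/jisislet/zegedr, c=hedrend, and get created.
I try vault.erase using p=/jisislet, and get ToolError: not empty.
Then vault.jot using p=/fofes, c=tido: created.
Next I call vault.openup using p=/fofes, → tido.
Then vault.crv using p=/kureme/cup, giving ok.
I call recast.asunit using v=91, u_from=h, u_to=s, and get 327600.
Using recast.asunit using v=2, u_from=ft, u_to=km, which returns 381/625000.
I run recast.asunit using v=215, u_from=K, u_to=F: -7267/100.
Next I call recast.asunit using v=838, u_from=km, u_to=m, yielding 838000.
Using vault.openup using p=/fofes, yielding tido.
I use recast.asunit using v=-1355, u_from=h, u_to=min, giving -81300.
I run recast.asunit using v=^, u_from=ft, u_to=yd, → -27100.
I run recast.asunit using v=^, u_from=oz, u_to=kg, → -12292353227/16000000.
Invoking recast.asunit using v=-61, u_from=mm, u_to=ft, and see -305/1524.
Then recast.asunit using v=-32, u_from=C, u_to=F, and get -128/5.
Now I run vault.listout using p=/, and get [fofes, jisislet/, kureme/, statrefi/].

Answer: [fofes, jisislet/, kureme/, statrefi/]


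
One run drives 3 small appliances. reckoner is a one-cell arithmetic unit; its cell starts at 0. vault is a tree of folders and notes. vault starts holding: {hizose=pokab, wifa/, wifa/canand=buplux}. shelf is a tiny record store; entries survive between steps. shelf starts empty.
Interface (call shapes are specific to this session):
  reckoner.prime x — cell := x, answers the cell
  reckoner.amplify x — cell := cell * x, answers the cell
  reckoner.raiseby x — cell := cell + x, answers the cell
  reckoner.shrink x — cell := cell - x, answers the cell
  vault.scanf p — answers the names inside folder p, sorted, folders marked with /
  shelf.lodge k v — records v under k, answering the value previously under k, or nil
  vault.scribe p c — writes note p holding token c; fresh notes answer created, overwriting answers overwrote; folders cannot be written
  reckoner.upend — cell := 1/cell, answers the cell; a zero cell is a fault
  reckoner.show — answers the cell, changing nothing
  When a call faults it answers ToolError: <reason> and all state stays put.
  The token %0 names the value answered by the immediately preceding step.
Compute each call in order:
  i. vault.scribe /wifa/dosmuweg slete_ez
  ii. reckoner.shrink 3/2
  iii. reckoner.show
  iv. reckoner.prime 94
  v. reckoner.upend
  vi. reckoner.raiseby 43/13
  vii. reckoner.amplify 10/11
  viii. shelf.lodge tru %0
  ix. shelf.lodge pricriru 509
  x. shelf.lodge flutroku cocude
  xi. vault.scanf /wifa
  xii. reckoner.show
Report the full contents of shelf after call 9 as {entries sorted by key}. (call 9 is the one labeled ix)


$ scribe p=/wifa/dosmuweg c=slete_ez
:: created
$ shrink x=3/2
:: -3/2
$ show
:: -3/2
$ prime x=94
:: 94
$ upend
:: 1/94
$ raiseby x=43/13
:: 4055/1222
$ amplify x=10/11
:: 20275/6721
$ lodge k=tru v=%0
:: nil
$ lodge k=pricriru v=509
:: nil
$ lodge k=flutroku v=cocude
:: nil
$ scanf p=/wifa
:: [canand, dosmuweg]
$ show
:: 20275/6721

Answer: {pricriru=509, tru=20275/6721}


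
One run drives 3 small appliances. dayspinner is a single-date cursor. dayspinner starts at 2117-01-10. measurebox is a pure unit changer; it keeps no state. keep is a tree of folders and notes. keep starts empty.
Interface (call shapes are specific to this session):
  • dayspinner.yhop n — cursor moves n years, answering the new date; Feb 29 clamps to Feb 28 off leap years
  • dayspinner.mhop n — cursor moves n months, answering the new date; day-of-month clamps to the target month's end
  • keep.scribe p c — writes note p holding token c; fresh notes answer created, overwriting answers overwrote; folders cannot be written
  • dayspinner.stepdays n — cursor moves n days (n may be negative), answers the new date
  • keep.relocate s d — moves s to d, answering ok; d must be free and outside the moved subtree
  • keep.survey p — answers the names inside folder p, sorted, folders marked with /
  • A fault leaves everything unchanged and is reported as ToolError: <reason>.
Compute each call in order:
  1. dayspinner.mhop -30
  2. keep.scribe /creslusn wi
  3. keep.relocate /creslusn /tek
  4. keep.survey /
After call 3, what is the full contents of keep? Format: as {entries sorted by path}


Answer: {tek=wi}

Derivation:
I call dayspinner.mhop on n→-30, giving 2114-07-10.
Next I call keep.scribe on p→/creslusn, c→wi, → created.
I call keep.relocate on s→/creslusn, d→/tek, and see ok.
Then keep.survey on p→/, → [tek].


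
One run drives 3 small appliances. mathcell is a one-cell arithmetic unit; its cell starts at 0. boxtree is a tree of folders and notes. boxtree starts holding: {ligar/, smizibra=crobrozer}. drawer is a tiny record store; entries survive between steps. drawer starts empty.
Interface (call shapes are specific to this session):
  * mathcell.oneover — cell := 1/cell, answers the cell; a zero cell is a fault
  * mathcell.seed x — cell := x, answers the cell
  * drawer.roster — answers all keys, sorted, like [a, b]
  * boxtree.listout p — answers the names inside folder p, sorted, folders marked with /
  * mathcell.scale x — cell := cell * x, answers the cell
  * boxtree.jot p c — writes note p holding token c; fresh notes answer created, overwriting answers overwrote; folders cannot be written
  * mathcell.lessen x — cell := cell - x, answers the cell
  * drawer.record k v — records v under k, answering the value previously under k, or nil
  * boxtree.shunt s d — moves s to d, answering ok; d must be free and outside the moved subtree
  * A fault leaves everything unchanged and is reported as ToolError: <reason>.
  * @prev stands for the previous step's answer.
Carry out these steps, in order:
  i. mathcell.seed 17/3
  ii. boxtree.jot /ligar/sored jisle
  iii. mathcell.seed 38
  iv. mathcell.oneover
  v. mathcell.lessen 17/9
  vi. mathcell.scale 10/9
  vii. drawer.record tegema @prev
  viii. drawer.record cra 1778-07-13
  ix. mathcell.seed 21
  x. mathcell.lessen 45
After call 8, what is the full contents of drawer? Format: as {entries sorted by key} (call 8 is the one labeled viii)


I try mathcell.seed with x=17/3, and get 17/3.
I try boxtree.jot with p=/ligar/sored, c=jisle, yielding created.
Then mathcell.seed with x=38, giving 38.
Then mathcell.oneover, yielding 1/38.
Invoking mathcell.lessen with x=17/9, which returns -637/342.
I run mathcell.scale with x=10/9, and see -3185/1539.
I use drawer.record with k=tegema, v=@prev, which returns nil.
I try drawer.record with k=cra, v=1778-07-13, — result: nil.
Invoking mathcell.seed with x=21, and see 21.
I invoke mathcell.lessen with x=45, giving -24.

Answer: {cra=1778-07-13, tegema=-3185/1539}


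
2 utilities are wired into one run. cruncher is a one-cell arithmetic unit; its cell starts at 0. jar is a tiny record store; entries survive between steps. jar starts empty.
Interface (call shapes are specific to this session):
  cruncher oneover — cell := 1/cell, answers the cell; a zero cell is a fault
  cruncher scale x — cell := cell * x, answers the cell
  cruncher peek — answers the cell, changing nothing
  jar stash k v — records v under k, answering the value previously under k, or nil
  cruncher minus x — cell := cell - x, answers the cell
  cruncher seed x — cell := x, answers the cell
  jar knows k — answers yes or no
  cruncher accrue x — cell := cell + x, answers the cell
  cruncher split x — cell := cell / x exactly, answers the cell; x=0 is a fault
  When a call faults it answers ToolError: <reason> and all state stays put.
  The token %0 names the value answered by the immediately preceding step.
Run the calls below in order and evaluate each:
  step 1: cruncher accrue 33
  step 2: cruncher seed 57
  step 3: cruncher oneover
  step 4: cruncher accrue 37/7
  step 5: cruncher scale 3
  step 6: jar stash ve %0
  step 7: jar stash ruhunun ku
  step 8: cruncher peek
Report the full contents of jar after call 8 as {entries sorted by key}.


Answer: {ruhunun=ku, ve=2116/133}

Derivation:
I try cruncher accrue on x→33, and see 33.
Then cruncher seed on x→57, which returns 57.
I run cruncher oneover, giving 1/57.
Using cruncher accrue on x→37/7, giving 2116/399.
I run cruncher scale on x→3, and get 2116/133.
I invoke jar stash on k→ve, v→%0, — result: nil.
Now I run jar stash on k→ruhunun, v→ku, and see nil.
Then cruncher peek(), — result: 2116/133.


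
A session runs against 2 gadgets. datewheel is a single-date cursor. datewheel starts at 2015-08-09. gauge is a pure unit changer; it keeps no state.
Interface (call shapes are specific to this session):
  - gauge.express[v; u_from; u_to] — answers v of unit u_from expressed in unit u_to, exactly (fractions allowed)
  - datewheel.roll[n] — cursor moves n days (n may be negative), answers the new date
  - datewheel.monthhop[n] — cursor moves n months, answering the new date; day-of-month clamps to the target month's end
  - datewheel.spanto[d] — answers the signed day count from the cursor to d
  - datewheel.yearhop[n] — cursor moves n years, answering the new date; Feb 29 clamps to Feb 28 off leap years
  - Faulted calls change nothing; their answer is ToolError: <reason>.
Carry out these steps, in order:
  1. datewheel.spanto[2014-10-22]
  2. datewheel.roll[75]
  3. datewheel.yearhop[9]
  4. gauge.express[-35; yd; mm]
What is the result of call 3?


Act: spanto[d=2014-10-22]
Obs: -291
Act: roll[n=75]
Obs: 2015-10-23
Act: yearhop[n=9]
Obs: 2024-10-23
Act: express[v=-35; u_from=yd; u_to=mm]
Obs: -32004

Answer: 2024-10-23


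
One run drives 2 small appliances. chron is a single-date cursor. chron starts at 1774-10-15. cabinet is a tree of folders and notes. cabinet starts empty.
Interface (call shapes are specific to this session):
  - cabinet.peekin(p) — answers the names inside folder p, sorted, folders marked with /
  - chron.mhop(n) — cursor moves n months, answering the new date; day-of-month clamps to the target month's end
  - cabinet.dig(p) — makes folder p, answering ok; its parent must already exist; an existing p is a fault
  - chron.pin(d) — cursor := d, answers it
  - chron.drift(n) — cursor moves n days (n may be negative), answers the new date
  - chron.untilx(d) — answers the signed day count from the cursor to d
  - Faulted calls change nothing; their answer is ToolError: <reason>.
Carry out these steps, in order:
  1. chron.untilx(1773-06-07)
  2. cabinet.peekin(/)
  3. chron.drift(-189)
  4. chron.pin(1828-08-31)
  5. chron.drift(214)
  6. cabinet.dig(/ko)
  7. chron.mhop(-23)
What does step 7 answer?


Step: chron.untilx[d='1773-06-07']
Result: -495
Step: cabinet.peekin[p='/']
Result: []
Step: chron.drift[n='-189']
Result: 1774-04-09
Step: chron.pin[d='1828-08-31']
Result: 1828-08-31
Step: chron.drift[n='214']
Result: 1829-04-02
Step: cabinet.dig[p='/ko']
Result: ok
Step: chron.mhop[n='-23']
Result: 1827-05-02

Answer: 1827-05-02


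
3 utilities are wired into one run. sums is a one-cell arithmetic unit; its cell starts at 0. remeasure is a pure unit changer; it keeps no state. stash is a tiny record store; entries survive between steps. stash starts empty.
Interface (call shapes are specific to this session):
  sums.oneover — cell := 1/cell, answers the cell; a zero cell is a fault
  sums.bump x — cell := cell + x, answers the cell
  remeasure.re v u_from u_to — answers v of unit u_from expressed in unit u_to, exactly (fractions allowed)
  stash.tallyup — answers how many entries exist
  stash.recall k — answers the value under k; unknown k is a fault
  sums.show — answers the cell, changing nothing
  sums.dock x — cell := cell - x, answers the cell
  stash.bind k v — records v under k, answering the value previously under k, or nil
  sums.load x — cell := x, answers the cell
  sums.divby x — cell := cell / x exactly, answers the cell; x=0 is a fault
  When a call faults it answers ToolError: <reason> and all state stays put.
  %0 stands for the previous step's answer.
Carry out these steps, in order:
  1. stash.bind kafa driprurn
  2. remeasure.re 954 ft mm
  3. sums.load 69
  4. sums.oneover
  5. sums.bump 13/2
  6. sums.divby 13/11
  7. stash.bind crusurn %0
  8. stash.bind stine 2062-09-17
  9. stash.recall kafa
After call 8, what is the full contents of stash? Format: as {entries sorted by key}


Answer: {crusurn=9889/1794, kafa=driprurn, stine=2062-09-17}

Derivation:
-- stash.bind(k=kafa, v=driprurn) ~> nil
-- remeasure.re(v=954, u_from=ft, u_to=mm) ~> 1453896/5
-- sums.load(x=69) ~> 69
-- sums.oneover() ~> 1/69
-- sums.bump(x=13/2) ~> 899/138
-- sums.divby(x=13/11) ~> 9889/1794
-- stash.bind(k=crusurn, v=%0) ~> nil
-- stash.bind(k=stine, v=2062-09-17) ~> nil
-- stash.recall(k=kafa) ~> driprurn


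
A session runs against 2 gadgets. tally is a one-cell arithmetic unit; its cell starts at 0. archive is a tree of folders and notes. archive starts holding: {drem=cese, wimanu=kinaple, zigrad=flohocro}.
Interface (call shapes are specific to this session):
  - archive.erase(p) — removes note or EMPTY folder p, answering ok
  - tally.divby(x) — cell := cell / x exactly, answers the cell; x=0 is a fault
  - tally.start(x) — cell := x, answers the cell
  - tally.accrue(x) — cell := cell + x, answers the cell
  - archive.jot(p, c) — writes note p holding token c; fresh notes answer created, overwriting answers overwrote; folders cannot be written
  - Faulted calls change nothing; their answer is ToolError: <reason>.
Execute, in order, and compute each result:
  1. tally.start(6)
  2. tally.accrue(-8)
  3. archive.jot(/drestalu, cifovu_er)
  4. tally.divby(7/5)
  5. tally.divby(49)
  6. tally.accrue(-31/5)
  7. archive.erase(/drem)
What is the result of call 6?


Answer: -10683/1715

Derivation:
$ tally.start x: 6
= 6
$ tally.accrue x: -8
= -2
$ archive.jot p: /drestalu c: cifovu_er
= created
$ tally.divby x: 7/5
= -10/7
$ tally.divby x: 49
= -10/343
$ tally.accrue x: -31/5
= -10683/1715
$ archive.erase p: /drem
= ok


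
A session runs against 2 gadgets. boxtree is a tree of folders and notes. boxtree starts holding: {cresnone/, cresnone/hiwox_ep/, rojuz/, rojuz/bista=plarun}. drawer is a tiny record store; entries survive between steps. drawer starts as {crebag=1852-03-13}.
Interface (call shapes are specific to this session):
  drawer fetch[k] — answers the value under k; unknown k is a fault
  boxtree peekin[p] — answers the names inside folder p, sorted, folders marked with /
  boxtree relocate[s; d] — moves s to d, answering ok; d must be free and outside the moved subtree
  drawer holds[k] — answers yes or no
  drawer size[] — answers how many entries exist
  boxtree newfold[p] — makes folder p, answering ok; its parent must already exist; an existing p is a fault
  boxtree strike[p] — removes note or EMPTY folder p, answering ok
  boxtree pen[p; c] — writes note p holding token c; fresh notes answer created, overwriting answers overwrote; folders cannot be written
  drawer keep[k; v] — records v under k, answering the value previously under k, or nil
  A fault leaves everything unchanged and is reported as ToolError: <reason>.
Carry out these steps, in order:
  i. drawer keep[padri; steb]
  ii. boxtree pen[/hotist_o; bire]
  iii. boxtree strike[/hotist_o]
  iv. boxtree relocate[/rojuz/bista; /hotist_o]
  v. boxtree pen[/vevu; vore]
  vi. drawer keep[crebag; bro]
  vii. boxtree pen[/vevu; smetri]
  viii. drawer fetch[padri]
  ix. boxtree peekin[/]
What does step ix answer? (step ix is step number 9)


Answer: [cresnone/, hotist_o, rojuz/, vevu]

Derivation:
·→ drawer keep(k='padri', v='steb')
·← nil
·→ boxtree pen(p='/hotist_o', c='bire')
·← created
·→ boxtree strike(p='/hotist_o')
·← ok
·→ boxtree relocate(s='/rojuz/bista', d='/hotist_o')
·← ok
·→ boxtree pen(p='/vevu', c='vore')
·← created
·→ drawer keep(k='crebag', v='bro')
·← 1852-03-13
·→ boxtree pen(p='/vevu', c='smetri')
·← overwrote
·→ drawer fetch(k='padri')
·← steb
·→ boxtree peekin(p='/')
·← [cresnone/, hotist_o, rojuz/, vevu]


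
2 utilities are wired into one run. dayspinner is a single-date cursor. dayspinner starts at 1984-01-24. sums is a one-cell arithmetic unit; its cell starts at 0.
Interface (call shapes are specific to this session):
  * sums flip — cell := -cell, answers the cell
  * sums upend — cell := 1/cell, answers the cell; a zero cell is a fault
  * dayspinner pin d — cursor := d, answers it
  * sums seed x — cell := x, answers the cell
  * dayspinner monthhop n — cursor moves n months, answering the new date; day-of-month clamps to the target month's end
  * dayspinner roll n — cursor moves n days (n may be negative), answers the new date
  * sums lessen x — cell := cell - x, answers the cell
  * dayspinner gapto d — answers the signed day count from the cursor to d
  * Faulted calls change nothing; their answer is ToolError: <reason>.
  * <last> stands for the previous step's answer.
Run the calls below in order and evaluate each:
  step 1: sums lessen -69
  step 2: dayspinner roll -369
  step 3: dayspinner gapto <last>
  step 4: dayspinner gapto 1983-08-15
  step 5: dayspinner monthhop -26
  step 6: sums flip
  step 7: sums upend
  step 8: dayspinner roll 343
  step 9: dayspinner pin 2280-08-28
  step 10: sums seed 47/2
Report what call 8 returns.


Answer: 1981-10-29

Derivation:
Using sums lessen on x=-69, which returns 69.
I use dayspinner roll on n=-369, giving 1983-01-20.
I try dayspinner gapto on d=<last>, → 0.
Using dayspinner gapto on d=1983-08-15, which returns 207.
Invoking dayspinner monthhop on n=-26, — result: 1980-11-20.
I invoke sums flip, giving -69.
Using sums upend, — result: -1/69.
Calling dayspinner roll on n=343, and see 1981-10-29.
I call dayspinner pin on d=2280-08-28, and observe 2280-08-28.
Then sums seed on x=47/2, and observe 47/2.


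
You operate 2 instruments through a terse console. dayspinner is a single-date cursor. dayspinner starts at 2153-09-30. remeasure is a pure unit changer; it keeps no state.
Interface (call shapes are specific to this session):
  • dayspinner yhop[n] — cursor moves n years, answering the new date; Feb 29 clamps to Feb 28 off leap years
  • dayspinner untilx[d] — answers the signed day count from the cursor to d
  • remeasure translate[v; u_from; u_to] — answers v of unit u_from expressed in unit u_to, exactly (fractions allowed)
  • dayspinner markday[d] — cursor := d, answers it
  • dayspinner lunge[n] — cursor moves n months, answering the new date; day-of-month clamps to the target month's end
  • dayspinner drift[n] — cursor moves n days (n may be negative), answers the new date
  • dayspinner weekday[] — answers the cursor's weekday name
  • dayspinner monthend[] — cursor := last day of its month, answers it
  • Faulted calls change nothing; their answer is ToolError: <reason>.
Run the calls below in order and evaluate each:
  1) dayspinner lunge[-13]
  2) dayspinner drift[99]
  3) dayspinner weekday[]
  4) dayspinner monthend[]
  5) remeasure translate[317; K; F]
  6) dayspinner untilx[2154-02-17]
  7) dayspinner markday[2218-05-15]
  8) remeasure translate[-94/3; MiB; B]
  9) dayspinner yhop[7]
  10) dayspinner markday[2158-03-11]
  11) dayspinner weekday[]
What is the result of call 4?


Answer: 2152-12-31

Derivation:
Act: dayspinner lunge[n: -13]
Obs: 2152-08-30
Act: dayspinner drift[n: 99]
Obs: 2152-12-07
Act: dayspinner weekday[]
Obs: Thursday
Act: dayspinner monthend[]
Obs: 2152-12-31
Act: remeasure translate[v: 317; u_from: K; u_to: F]
Obs: 11093/100
Act: dayspinner untilx[d: 2154-02-17]
Obs: 413
Act: dayspinner markday[d: 2218-05-15]
Obs: 2218-05-15
Act: remeasure translate[v: -94/3; u_from: MiB; u_to: B]
Obs: -98566144/3
Act: dayspinner yhop[n: 7]
Obs: 2225-05-15
Act: dayspinner markday[d: 2158-03-11]
Obs: 2158-03-11
Act: dayspinner weekday[]
Obs: Saturday


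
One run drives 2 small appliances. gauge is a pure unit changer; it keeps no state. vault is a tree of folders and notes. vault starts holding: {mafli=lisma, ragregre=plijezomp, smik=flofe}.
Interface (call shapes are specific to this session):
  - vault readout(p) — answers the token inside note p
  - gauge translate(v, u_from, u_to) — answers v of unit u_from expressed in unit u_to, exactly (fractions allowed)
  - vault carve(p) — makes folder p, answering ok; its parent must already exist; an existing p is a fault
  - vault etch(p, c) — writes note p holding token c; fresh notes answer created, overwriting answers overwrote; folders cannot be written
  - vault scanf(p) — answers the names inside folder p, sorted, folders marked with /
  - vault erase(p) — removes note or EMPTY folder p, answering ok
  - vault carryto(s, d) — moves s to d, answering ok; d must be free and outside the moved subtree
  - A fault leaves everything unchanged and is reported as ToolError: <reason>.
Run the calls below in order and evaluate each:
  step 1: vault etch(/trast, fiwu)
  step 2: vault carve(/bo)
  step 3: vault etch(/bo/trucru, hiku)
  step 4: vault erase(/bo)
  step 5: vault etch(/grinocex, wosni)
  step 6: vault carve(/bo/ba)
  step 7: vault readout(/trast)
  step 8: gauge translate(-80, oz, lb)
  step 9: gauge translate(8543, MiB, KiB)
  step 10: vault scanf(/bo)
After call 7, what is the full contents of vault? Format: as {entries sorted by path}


Answer: {bo/, bo/ba/, bo/trucru=hiku, grinocex=wosni, mafli=lisma, ragregre=plijezomp, smik=flofe, trast=fiwu}

Derivation:
Step: vault etch[p→/trast; c→fiwu]
Result: created
Step: vault carve[p→/bo]
Result: ok
Step: vault etch[p→/bo/trucru; c→hiku]
Result: created
Step: vault erase[p→/bo]
Result: ToolError: not empty
Step: vault etch[p→/grinocex; c→wosni]
Result: created
Step: vault carve[p→/bo/ba]
Result: ok
Step: vault readout[p→/trast]
Result: fiwu
Step: gauge translate[v→-80; u_from→oz; u_to→lb]
Result: -5
Step: gauge translate[v→8543; u_from→MiB; u_to→KiB]
Result: 8748032
Step: vault scanf[p→/bo]
Result: [ba/, trucru]
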